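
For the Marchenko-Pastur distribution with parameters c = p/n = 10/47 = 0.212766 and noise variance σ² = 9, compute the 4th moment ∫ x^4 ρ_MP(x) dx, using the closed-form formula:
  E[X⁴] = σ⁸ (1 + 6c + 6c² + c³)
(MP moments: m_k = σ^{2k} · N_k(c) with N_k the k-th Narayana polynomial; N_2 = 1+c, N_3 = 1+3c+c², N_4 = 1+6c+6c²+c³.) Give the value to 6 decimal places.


E[X⁴] = σ⁸ (1 + 6c + 6c² + c³) (fourth MP moment). With σ² = 9 (so σ⁸ = 6561) and c = 10/47 = 0.212766: E[X⁴] = 6561 · (1 + 6·0.212766 + 6·(0.212766)² + (0.212766)³) = 6561 · 2.557844.

So E[X^4] = 16782.012107.


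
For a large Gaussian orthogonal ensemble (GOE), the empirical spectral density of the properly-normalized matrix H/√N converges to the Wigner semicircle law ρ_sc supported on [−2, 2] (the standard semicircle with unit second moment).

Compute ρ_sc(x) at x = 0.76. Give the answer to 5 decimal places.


ρ_sc(x) = (1/(2π)) √(4 − x²). With x = 0.76:
  4 − x² = 4 − (0.76)² = 4 − 0.577600 = 3.422400.
  √(4 − x²) = 1.849973.
  1/(2π) = 0.159155.
  ρ_sc(0.76) = 0.159155 · 1.849973 = 0.294432.

Rounded to 5 decimal places: ρ_sc(0.76) ≈ 0.29443.


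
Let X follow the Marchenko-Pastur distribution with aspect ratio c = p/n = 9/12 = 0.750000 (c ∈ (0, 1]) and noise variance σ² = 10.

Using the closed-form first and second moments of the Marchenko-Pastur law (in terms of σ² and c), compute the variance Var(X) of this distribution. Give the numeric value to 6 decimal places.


Recall the MP moments m_1 = E[X] = σ² and m_2 = E[X²] = σ⁴ (1 + c).
m_1 = E[X] = σ² = 10, so m_1² = 100.
m_2 = E[X²] = σ⁴ (1 + c) = 100 · (1 + 0.750000) = 100 · 1.750000 = 175.000000.
(Note m_2 − m_1² simplifies to c · σ⁴ = 0.750000 · 100.)

Var(X) = m_2 − m_1² = 175.000000 − 100 = 75.000000.


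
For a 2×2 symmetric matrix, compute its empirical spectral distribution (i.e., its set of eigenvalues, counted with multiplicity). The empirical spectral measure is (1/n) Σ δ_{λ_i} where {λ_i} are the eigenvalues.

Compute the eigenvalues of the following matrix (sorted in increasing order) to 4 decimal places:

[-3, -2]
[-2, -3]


Since M is real symmetric, both eigenvalues are real; they are the roots of det(λI − M) = λ² − (tr M) λ + det M.
tr M = -3 + (-3) = -6.
det M = (-3)·(-3) − (-2)² = 9 − 4 = 5.
Characteristic polynomial: λ² + 6λ + 5 = 0.
Discriminant Δ = (tr M)² − 4·det M = 36 − 20 = 16; √Δ = 4.000000.
λ = (tr M ± √Δ)/2 = (-6 ± 4.000000)/2, giving (tr M − √Δ)/2 = -5.0000 and (tr M + √Δ)/2 = -1.0000.

Eigenvalues sorted in increasing order: [-5.0000, -1.0000].


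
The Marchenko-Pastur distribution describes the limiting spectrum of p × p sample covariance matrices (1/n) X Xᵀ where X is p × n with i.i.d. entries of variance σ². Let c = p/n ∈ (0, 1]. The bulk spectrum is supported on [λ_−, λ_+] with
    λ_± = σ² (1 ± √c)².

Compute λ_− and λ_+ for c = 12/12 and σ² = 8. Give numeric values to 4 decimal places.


c = 12/12 = 1.000000; √c = 1.000000.
λ_− = σ² (1 − √c)² = 8 · (1 − 1.000000)² = 8 · (0.000000)² = 0.000000.
λ_+ = σ² (1 + √c)² = 8 · (1 + 1.000000)² = 8 · (2.000000)² = 32.000000.

Rounded to 4 decimal places: λ_− ≈ 0.0000, λ_+ ≈ 32.0000.


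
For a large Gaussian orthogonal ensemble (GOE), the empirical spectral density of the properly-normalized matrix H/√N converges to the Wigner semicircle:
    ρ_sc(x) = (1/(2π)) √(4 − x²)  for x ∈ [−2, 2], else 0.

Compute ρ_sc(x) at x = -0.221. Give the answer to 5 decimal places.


ρ_sc(x) = (1/(2π)) √(4 − x²). With x = -0.221:
  4 − x² = 4 − (-0.221)² = 4 − 0.048841 = 3.951159.
  √(4 − x²) = 1.987752.
  1/(2π) = 0.159155.
  ρ_sc(-0.221) = 0.159155 · 1.987752 = 0.316361.

Rounded to 5 decimal places: ρ_sc(-0.221) ≈ 0.31636.


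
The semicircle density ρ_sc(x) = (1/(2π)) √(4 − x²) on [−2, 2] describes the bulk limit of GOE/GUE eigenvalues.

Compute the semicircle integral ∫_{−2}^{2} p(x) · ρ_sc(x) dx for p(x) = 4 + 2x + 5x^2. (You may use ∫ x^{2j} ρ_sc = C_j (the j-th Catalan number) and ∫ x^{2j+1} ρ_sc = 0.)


Write p(x) = Σ a_i x^i, split into monomials and integrate each against ρ_sc separately.
Using ∫ x^{2j} ρ_sc = C_j = (1/(j+1)) C(2j, j) (Catalan numbers) and ∫ x^{2j+1} ρ_sc = 0 (odd monomials vanish by symmetry):
  i = 0 (even): a_0 · C_{0} = 4 · 1 = 4
  i = 1 (odd): ∫ x^1 ρ_sc = 0 (vanishes)
  i = 2 (even): a_2 · C_{1} = 5 · 1 = 5

Summing the contributions: ∫_{−2}^{2} p(x) ρ_sc(x) dx = 4 + 5 = 9.


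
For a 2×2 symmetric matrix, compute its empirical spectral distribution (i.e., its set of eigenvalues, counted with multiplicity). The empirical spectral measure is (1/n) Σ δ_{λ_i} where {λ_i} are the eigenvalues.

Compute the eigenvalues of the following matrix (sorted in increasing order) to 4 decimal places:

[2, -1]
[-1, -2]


Since M is real symmetric, both eigenvalues are real; they are the roots of det(λI − M) = λ² − (tr M) λ + det M.
tr M = 2 + (-2) = 0.
det M = 2·(-2) − (-1)² = -4 − 1 = -5.
Characteristic polynomial: λ² − 5 = 0.
Discriminant Δ = (tr M)² − 4·det M = 0 − (-20) = 20; √Δ = 4.472136.
λ = (tr M ± √Δ)/2 = (0 ± 4.472136)/2, giving (tr M − √Δ)/2 = -2.2361 and (tr M + √Δ)/2 = 2.2361.

Eigenvalues sorted in increasing order: [-2.2361, 2.2361].


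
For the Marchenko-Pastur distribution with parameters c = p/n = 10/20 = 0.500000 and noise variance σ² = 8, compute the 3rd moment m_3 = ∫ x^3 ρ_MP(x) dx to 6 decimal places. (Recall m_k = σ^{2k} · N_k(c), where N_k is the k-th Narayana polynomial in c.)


E[X³] = σ⁶ (1 + 3c + c²) (third MP moment). With σ² = 8 (so σ⁶ = 512) and c = 10/20 = 0.500000: E[X³] = 512 · (1 + 3·0.500000 + (0.500000)²) = 512 · 2.750000.

So E[X^3] = 1408.000000.


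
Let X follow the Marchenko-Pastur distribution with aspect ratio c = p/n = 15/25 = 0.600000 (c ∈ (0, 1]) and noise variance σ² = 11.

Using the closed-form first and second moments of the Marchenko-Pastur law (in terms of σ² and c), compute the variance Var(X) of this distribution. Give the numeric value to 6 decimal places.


Recall the MP moments m_1 = E[X] = σ² and m_2 = E[X²] = σ⁴ (1 + c).
m_1 = E[X] = σ² = 11, so m_1² = 121.
m_2 = E[X²] = σ⁴ (1 + c) = 121 · (1 + 0.600000) = 121 · 1.600000 = 193.600000.
(Note m_2 − m_1² simplifies to c · σ⁴ = 0.600000 · 121.)

Var(X) = m_2 − m_1² = 193.600000 − 121 = 72.600000.


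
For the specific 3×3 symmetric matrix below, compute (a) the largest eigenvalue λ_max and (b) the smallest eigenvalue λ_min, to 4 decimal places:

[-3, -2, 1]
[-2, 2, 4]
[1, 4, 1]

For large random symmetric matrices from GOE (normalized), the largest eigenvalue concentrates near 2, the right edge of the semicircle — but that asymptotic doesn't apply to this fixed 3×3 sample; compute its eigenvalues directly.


Since M is real symmetric, all three eigenvalues are real; they are the roots of det(λI − M) = λ³ − (tr M) λ² + s λ − det M, where s is the sum of the principal 2×2 minors.
tr M = -3 + 2 + 1 = 0.
s = ((-3)·2 − (-2)²) + ((-3)·1 − 1²) + (2·1 − 4²) = -10 + (-4) + (-14) = -28.
det M (expand along row 1) = (-3)·(-14) − (-2)·(-6) + 1·(-10) = 20.
Characteristic polynomial: λ³ − 28λ − 20 = 0.
Substitute λ = y + (tr M)/3 = y + 0.000000 to remove the quadratic term: y³ + p·y + q = 0 with p = s − (tr M)²/3 = -28.000000 and q = −2(tr M)³/27 + (tr M)·s/3 − det M = -20.000000.
Three real roots ⇒ use the trigonometric (Viète) form: r = 2√(−p/3) = 6.110101, φ = arccos(3q/(p·r)) = arccos(0.350707) = 1.212470 rad.
y_k = r·cos(φ/3 − 2πk/3) for k = 0, 1, 2 gives y = 5.617837, -0.728069, -4.889767.
λ_k = y_k + 0.000000 gives λ = 5.6178, -0.7281, -4.8898 (check: the sum is 0.0000 = tr M).

Hence λ_max = 5.6178 and λ_min = -4.8898.


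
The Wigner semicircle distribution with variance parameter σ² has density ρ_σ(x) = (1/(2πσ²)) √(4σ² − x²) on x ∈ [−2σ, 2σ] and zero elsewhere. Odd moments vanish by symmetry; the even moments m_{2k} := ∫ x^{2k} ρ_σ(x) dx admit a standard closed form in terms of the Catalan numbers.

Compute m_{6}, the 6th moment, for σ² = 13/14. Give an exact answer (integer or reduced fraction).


By the scaled semicircle moment identity, m_{2k} = σ^{2k} · C_k with k = 3.
C_3 = (1/(k+1)) · C(2k, k) = (1/4) · C(6, 3) = (1/4) · 20 = 5.
σ^{2k} = (σ²)^k = (13/14)^3 = 2197/2744.

Therefore m_{6} = σ^{6} · C_3 = (2197/2744) · 5 = 10985/2744.


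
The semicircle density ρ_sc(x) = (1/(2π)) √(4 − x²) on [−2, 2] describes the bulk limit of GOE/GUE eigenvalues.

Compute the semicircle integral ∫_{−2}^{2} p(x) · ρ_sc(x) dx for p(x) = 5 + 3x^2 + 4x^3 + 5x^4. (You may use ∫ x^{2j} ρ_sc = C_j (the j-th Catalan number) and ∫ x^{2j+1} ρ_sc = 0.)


Write p(x) = Σ a_i x^i, split into monomials and integrate each against ρ_sc separately.
Using ∫ x^{2j} ρ_sc = C_j = (1/(j+1)) C(2j, j) (Catalan numbers) and ∫ x^{2j+1} ρ_sc = 0 (odd monomials vanish by symmetry):
  i = 0 (even): a_0 · C_{0} = 5 · 1 = 5
  i = 2 (even): a_2 · C_{1} = 3 · 1 = 3
  i = 3 (odd): ∫ x^3 ρ_sc = 0 (vanishes)
  i = 4 (even): a_4 · C_{2} = 5 · 2 = 10

Summing the contributions: ∫_{−2}^{2} p(x) ρ_sc(x) dx = 5 + 3 + 10 = 18.


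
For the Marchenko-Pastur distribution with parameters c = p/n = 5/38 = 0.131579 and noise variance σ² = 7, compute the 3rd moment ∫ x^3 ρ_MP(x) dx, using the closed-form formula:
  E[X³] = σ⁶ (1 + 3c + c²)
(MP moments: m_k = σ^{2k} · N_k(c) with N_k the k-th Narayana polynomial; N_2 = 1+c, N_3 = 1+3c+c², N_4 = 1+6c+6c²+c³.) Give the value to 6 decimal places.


E[X³] = σ⁶ (1 + 3c + c²) (third MP moment). With σ² = 7 (so σ⁶ = 343) and c = 5/38 = 0.131579: E[X³] = 343 · (1 + 3·0.131579 + (0.131579)²) = 343 · 1.412050.

So E[X^3] = 484.333102.


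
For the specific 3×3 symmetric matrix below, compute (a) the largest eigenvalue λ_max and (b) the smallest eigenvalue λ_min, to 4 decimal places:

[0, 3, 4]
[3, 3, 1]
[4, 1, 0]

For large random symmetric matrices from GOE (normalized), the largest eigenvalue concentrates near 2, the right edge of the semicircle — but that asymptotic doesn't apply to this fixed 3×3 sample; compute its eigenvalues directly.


Since M is real symmetric, all three eigenvalues are real; they are the roots of det(λI − M) = λ³ − (tr M) λ² + s λ − det M, where s is the sum of the principal 2×2 minors.
tr M = 0 + 3 + 0 = 3.
s = (0·3 − 3²) + (0·0 − 4²) + (3·0 − 1²) = -9 + (-16) + (-1) = -26.
det M (expand along row 1) = 0·(-1) − 3·(-4) + 4·(-9) = -24.
Characteristic polynomial: λ³ − 3λ² − 26λ + 24 = 0.
Substitute λ = y + (tr M)/3 = y + 1.000000 to remove the quadratic term: y³ + p·y + q = 0 with p = s − (tr M)²/3 = -29.000000 and q = −2(tr M)³/27 + (tr M)·s/3 − det M = -4.000000.
Three real roots ⇒ use the trigonometric (Viète) form: r = 2√(−p/3) = 6.218253, φ = arccos(3q/(p·r)) = arccos(0.066545) = 1.504202 rad.
y_k = r·cos(φ/3 − 2πk/3) for k = 0, 1, 2 gives y = 5.452849, -0.138022, -5.314827.
λ_k = y_k + 1.000000 gives λ = 6.4528, 0.8620, -4.3148 (check: the sum is 3.0000 = tr M).

Hence λ_max = 6.4528 and λ_min = -4.3148.


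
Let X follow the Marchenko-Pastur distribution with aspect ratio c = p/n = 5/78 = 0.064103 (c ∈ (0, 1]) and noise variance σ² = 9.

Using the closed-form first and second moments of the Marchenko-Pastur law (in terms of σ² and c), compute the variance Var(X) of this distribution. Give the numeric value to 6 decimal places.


Recall the MP moments m_1 = E[X] = σ² and m_2 = E[X²] = σ⁴ (1 + c).
m_1 = E[X] = σ² = 9, so m_1² = 81.
m_2 = E[X²] = σ⁴ (1 + c) = 81 · (1 + 0.064103) = 81 · 1.064103 = 86.192308.
(Note m_2 − m_1² simplifies to c · σ⁴ = 0.064103 · 81.)

Var(X) = m_2 − m_1² = 86.192308 − 81 = 5.192308.


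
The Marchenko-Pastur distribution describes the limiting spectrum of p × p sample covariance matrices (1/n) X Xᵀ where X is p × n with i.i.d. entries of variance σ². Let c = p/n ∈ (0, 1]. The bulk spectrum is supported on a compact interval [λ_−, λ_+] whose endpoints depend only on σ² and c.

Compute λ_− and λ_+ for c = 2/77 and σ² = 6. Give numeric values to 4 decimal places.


c = 2/77 = 0.025974; √c = 0.161165.
λ_− = σ² (1 − √c)² = 6 · (1 − 0.161165)² = 6 · (0.838835)² = 4.221869.
λ_+ = σ² (1 + √c)² = 6 · (1 + 0.161165)² = 6 · (1.161165)² = 8.089819.

Rounded to 4 decimal places: λ_− ≈ 4.2219, λ_+ ≈ 8.0898.


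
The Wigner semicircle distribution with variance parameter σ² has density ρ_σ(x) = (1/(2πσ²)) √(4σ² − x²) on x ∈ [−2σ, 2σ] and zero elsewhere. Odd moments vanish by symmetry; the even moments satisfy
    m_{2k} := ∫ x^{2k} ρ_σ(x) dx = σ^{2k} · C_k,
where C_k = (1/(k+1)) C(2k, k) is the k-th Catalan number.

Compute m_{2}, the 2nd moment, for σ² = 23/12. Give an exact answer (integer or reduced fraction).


By the scaled semicircle moment identity, m_{2k} = σ^{2k} · C_k with k = 1.
C_1 = (1/(k+1)) · C(2k, k) = (1/2) · C(2, 1) = (1/2) · 2 = 1.
σ^{2k} = (σ²)^k = (23/12)^1 = 23/12.

Therefore m_{2} = σ^{2} · C_1 = (23/12) · 1 = 23/12.


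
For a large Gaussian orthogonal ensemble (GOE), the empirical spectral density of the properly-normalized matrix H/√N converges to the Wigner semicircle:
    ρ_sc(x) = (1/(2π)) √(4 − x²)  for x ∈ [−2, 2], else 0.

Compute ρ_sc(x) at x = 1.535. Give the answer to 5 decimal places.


ρ_sc(x) = (1/(2π)) √(4 − x²). With x = 1.535:
  4 − x² = 4 − (1.535)² = 4 − 2.356225 = 1.643775.
  √(4 − x²) = 1.282098.
  1/(2π) = 0.159155.
  ρ_sc(1.535) = 0.159155 · 1.282098 = 0.204052.

Rounded to 5 decimal places: ρ_sc(1.535) ≈ 0.20405.


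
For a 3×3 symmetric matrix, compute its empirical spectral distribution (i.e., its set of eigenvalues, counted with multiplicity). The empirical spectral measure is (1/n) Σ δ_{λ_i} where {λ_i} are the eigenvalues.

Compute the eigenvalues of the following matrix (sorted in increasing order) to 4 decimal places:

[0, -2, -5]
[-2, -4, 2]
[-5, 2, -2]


Since M is real symmetric, all three eigenvalues are real; they are the roots of det(λI − M) = λ³ − (tr M) λ² + s λ − det M, where s is the sum of the principal 2×2 minors.
tr M = 0 + (-4) + (-2) = -6.
s = (0·(-4) − (-2)²) + (0·(-2) − (-5)²) + ((-4)·(-2) − 2²) = -4 + (-25) + 4 = -25.
det M (expand along row 1) = 0·4 − (-2)·14 + (-5)·(-24) = 148.
Characteristic polynomial: λ³ + 6λ² − 25λ − 148 = 0.
Substitute λ = y + (tr M)/3 = y − 2.000000 to remove the quadratic term: y³ + p·y + q = 0 with p = s − (tr M)²/3 = -37.000000 and q = −2(tr M)³/27 + (tr M)·s/3 − det M = -82.000000.
Three real roots ⇒ use the trigonometric (Viète) form: r = 2√(−p/3) = 7.023769, φ = arccos(3q/(p·r)) = arccos(0.946593) = 0.328297 rad.
y_k = r·cos(φ/3 − 2πk/3) for k = 0, 1, 2 gives y = 6.981755, -2.826554, -4.155201.
λ_k = y_k − 2.000000 gives λ = 4.9818, -4.8266, -6.1552 (check: the sum is -6.0000 = tr M).

Eigenvalues sorted in increasing order: [-6.1552, -4.8266, 4.9818].


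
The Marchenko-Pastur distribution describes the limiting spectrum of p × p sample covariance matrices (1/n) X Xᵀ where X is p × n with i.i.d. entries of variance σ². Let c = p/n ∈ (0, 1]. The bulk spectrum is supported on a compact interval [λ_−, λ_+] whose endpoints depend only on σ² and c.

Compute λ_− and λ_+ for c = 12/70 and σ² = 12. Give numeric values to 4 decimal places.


c = 12/70 = 0.171429; √c = 0.414039.
λ_− = σ² (1 − √c)² = 12 · (1 − 0.414039)² = 12 · (0.585961)² = 4.120199.
λ_+ = σ² (1 + √c)² = 12 · (1 + 0.414039)² = 12 · (1.414039)² = 23.994087.

Rounded to 4 decimal places: λ_− ≈ 4.1202, λ_+ ≈ 23.9941.


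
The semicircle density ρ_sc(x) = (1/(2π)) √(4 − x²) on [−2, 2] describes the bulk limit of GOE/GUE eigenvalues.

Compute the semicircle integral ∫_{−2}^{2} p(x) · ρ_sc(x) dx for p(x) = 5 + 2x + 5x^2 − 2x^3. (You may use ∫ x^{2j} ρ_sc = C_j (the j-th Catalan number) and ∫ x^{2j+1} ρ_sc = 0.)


Write p(x) = Σ a_i x^i, split into monomials and integrate each against ρ_sc separately.
Using ∫ x^{2j} ρ_sc = C_j = (1/(j+1)) C(2j, j) (Catalan numbers) and ∫ x^{2j+1} ρ_sc = 0 (odd monomials vanish by symmetry):
  i = 0 (even): a_0 · C_{0} = 5 · 1 = 5
  i = 1 (odd): ∫ x^1 ρ_sc = 0 (vanishes)
  i = 2 (even): a_2 · C_{1} = 5 · 1 = 5
  i = 3 (odd): ∫ x^3 ρ_sc = 0 (vanishes)

Summing the contributions: ∫_{−2}^{2} p(x) ρ_sc(x) dx = 5 + 5 = 10.


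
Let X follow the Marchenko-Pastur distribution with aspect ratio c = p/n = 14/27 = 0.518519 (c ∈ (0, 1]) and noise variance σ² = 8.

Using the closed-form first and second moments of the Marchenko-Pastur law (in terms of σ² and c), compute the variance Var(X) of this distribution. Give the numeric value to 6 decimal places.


Recall the MP moments m_1 = E[X] = σ² and m_2 = E[X²] = σ⁴ (1 + c).
m_1 = E[X] = σ² = 8, so m_1² = 64.
m_2 = E[X²] = σ⁴ (1 + c) = 64 · (1 + 0.518519) = 64 · 1.518519 = 97.185185.
(Note m_2 − m_1² simplifies to c · σ⁴ = 0.518519 · 64.)

Var(X) = m_2 − m_1² = 97.185185 − 64 = 33.185185.


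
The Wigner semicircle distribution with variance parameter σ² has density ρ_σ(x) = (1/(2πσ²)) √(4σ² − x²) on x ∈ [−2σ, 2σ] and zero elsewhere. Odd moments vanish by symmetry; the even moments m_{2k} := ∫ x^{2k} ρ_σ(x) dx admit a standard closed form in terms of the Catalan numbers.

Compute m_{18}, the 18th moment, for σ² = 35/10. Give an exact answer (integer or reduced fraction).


By the scaled semicircle moment identity, m_{2k} = σ^{2k} · C_k with k = 9.
C_9 = (1/(k+1)) · C(2k, k) = (1/10) · C(18, 9) = (1/10) · 48620 = 4862.
σ^{2k} = (σ²)^k = (35/10)^9 = 40353607/512.

Therefore m_{18} = σ^{18} · C_9 = (40353607/512) · 4862 = 98099618617/256.


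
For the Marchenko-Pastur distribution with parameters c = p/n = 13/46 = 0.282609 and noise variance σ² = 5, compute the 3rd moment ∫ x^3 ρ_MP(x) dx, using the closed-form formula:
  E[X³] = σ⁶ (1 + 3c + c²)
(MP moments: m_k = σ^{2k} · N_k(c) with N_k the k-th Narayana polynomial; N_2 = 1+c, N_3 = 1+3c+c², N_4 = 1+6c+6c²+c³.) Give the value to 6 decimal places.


E[X³] = σ⁶ (1 + 3c + c²) (third MP moment). With σ² = 5 (so σ⁶ = 125) and c = 13/46 = 0.282609: E[X³] = 125 · (1 + 3·0.282609 + (0.282609)²) = 125 · 1.927694.

So E[X^3] = 240.961720.


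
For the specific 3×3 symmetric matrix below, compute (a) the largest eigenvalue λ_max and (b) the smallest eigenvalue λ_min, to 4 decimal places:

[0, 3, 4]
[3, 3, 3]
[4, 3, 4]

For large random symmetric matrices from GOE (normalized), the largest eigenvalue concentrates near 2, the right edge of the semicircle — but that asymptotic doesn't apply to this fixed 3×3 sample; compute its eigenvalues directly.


Since M is real symmetric, all three eigenvalues are real; they are the roots of det(λI − M) = λ³ − (tr M) λ² + s λ − det M, where s is the sum of the principal 2×2 minors.
tr M = 0 + 3 + 4 = 7.
s = (0·3 − 3²) + (0·4 − 4²) + (3·4 − 3²) = -9 + (-16) + 3 = -22.
det M (expand along row 1) = 0·3 − 3·0 + 4·(-3) = -12.
Characteristic polynomial: λ³ − 7λ² − 22λ + 12 = 0.
Substitute λ = y + (tr M)/3 = y + 2.333333 to remove the quadratic term: y³ + p·y + q = 0 with p = s − (tr M)²/3 = -38.333333 and q = −2(tr M)³/27 + (tr M)·s/3 − det M = -64.740741.
Three real roots ⇒ use the trigonometric (Viète) form: r = 2√(−p/3) = 7.149204, φ = arccos(3q/(p·r)) = arccos(0.708704) = 0.783137 rad.
y_k = r·cos(φ/3 − 2πk/3) for k = 0, 1, 2 gives y = 6.906993, -1.855554, -5.051439.
λ_k = y_k + 2.333333 gives λ = 9.2403, 0.4778, -2.7181 (check: the sum is 7.0000 = tr M).

Hence λ_max = 9.2403 and λ_min = -2.7181.


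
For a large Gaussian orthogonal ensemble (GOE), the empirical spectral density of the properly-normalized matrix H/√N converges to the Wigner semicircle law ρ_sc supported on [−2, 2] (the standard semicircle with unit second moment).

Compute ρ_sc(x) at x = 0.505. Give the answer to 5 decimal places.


ρ_sc(x) = (1/(2π)) √(4 − x²). With x = 0.505:
  4 − x² = 4 − (0.505)² = 4 − 0.255025 = 3.744975.
  √(4 − x²) = 1.935194.
  1/(2π) = 0.159155.
  ρ_sc(0.505) = 0.159155 · 1.935194 = 0.307996.

Rounded to 5 decimal places: ρ_sc(0.505) ≈ 0.30800.


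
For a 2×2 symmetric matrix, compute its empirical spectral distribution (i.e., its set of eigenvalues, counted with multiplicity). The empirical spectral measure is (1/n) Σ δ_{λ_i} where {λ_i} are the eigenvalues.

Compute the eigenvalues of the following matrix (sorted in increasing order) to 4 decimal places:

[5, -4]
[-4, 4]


Since M is real symmetric, both eigenvalues are real; they are the roots of det(λI − M) = λ² − (tr M) λ + det M.
tr M = 5 + 4 = 9.
det M = 5·4 − (-4)² = 20 − 16 = 4.
Characteristic polynomial: λ² − 9λ + 4 = 0.
Discriminant Δ = (tr M)² − 4·det M = 81 − 16 = 65; √Δ = 8.062258.
λ = (tr M ± √Δ)/2 = (9 ± 8.062258)/2, giving (tr M − √Δ)/2 = 0.4689 and (tr M + √Δ)/2 = 8.5311.

Eigenvalues sorted in increasing order: [0.4689, 8.5311].


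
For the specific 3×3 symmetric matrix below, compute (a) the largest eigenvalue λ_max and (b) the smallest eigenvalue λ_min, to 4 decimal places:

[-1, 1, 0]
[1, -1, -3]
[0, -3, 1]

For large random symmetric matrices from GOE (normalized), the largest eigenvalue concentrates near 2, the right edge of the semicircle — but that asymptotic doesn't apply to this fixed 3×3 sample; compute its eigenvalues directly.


Since M is real symmetric, all three eigenvalues are real; they are the roots of det(λI − M) = λ³ − (tr M) λ² + s λ − det M, where s is the sum of the principal 2×2 minors.
tr M = -1 + (-1) + 1 = -1.
s = ((-1)·(-1) − 1²) + ((-1)·1 − 0²) + ((-1)·1 − (-3)²) = 0 + (-1) + (-10) = -11.
det M (expand along row 1) = (-1)·(-10) − 1·1 + 0·(-3) = 9.
Characteristic polynomial: λ³ + λ² − 11λ − 9 = 0.
Substitute λ = y + (tr M)/3 = y − 0.333333 to remove the quadratic term: y³ + p·y + q = 0 with p = s − (tr M)²/3 = -11.333333 and q = −2(tr M)³/27 + (tr M)·s/3 − det M = -5.259259.
Three real roots ⇒ use the trigonometric (Viète) form: r = 2√(−p/3) = 3.887301, φ = arccos(3q/(p·r)) = arccos(0.358129) = 1.204533 rad.
y_k = r·cos(φ/3 − 2πk/3) for k = 0, 1, 2 gives y = 3.578150, -0.473414, -3.104736.
λ_k = y_k − 0.333333 gives λ = 3.2448, -0.8067, -3.4381 (check: the sum is -1.0000 = tr M).

Hence λ_max = 3.2448 and λ_min = -3.4381.


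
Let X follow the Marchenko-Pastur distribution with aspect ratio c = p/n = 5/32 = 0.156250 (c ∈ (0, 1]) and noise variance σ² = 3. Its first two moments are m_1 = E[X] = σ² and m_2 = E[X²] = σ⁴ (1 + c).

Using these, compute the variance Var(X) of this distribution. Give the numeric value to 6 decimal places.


m_1 = E[X] = σ² = 3, so m_1² = 9.
m_2 = E[X²] = σ⁴ (1 + c) = 9 · (1 + 0.156250) = 9 · 1.156250 = 10.406250.
(Note m_2 − m_1² simplifies to c · σ⁴ = 0.156250 · 9.)

Var(X) = m_2 − m_1² = 10.406250 − 9 = 1.406250.


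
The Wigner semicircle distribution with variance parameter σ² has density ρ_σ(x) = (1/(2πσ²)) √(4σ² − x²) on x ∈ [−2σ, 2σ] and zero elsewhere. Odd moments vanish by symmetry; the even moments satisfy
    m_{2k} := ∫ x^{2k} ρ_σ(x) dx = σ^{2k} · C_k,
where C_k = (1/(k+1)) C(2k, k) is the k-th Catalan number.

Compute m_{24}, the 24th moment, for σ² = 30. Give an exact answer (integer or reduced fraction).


By the scaled semicircle moment identity, m_{2k} = σ^{2k} · C_k with k = 12.
C_12 = (1/(k+1)) · C(2k, k) = (1/13) · C(24, 12) = (1/13) · 2704156 = 208012.
σ^{2k} = (σ²)^k = (30)^12 = 531441000000000000.

Therefore m_{24} = σ^{24} · C_12 = 531441000000000000 · 208012 = 110546105292000000000000.


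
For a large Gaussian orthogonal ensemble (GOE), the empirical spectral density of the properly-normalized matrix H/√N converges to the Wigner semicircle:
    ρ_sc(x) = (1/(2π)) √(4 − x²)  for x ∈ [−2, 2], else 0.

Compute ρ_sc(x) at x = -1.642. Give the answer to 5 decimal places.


ρ_sc(x) = (1/(2π)) √(4 − x²). With x = -1.642:
  4 − x² = 4 − (-1.642)² = 4 − 2.696164 = 1.303836.
  √(4 − x²) = 1.141856.
  1/(2π) = 0.159155.
  ρ_sc(-1.642) = 0.159155 · 1.141856 = 0.181732.

Rounded to 5 decimal places: ρ_sc(-1.642) ≈ 0.18173.


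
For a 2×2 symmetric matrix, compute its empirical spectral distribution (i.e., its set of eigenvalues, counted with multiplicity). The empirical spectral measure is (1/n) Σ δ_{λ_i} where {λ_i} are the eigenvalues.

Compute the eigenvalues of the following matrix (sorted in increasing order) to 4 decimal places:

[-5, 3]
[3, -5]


Since M is real symmetric, both eigenvalues are real; they are the roots of det(λI − M) = λ² − (tr M) λ + det M.
tr M = -5 + (-5) = -10.
det M = (-5)·(-5) − 3² = 25 − 9 = 16.
Characteristic polynomial: λ² + 10λ + 16 = 0.
Discriminant Δ = (tr M)² − 4·det M = 100 − 64 = 36; √Δ = 6.000000.
λ = (tr M ± √Δ)/2 = (-10 ± 6.000000)/2, giving (tr M − √Δ)/2 = -8.0000 and (tr M + √Δ)/2 = -2.0000.

Eigenvalues sorted in increasing order: [-8.0000, -2.0000].


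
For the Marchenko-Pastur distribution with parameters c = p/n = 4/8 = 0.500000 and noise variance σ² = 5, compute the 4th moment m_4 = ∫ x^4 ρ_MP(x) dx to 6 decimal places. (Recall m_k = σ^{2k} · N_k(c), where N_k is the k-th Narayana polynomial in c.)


E[X⁴] = σ⁸ (1 + 6c + 6c² + c³) (fourth MP moment). With σ² = 5 (so σ⁸ = 625) and c = 4/8 = 0.500000: E[X⁴] = 625 · (1 + 6·0.500000 + 6·(0.500000)² + (0.500000)³) = 625 · 5.625000.

So E[X^4] = 3515.625000.


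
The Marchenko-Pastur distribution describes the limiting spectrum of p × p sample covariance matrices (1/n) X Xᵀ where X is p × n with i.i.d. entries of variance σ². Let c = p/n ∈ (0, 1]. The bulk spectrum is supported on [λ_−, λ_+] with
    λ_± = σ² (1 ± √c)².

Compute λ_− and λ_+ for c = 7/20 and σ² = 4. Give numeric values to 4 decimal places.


c = 7/20 = 0.350000; √c = 0.591608.
λ_− = σ² (1 − √c)² = 4 · (1 − 0.591608)² = 4 · (0.408392)² = 0.667136.
λ_+ = σ² (1 + √c)² = 4 · (1 + 0.591608)² = 4 · (1.591608)² = 10.132864.

Rounded to 4 decimal places: λ_− ≈ 0.6671, λ_+ ≈ 10.1329.


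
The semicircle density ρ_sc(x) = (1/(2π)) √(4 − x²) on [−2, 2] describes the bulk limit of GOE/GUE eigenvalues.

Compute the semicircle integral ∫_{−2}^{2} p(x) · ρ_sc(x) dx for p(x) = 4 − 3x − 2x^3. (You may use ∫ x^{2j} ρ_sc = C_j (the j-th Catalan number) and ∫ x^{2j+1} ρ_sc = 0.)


Write p(x) = Σ a_i x^i, split into monomials and integrate each against ρ_sc separately.
Using ∫ x^{2j} ρ_sc = C_j = (1/(j+1)) C(2j, j) (Catalan numbers) and ∫ x^{2j+1} ρ_sc = 0 (odd monomials vanish by symmetry):
  i = 0 (even): a_0 · C_{0} = 4 · 1 = 4
  i = 1 (odd): ∫ x^1 ρ_sc = 0 (vanishes)
  i = 3 (odd): ∫ x^3 ρ_sc = 0 (vanishes)

Summing the contributions: ∫_{−2}^{2} p(x) ρ_sc(x) dx = 4.


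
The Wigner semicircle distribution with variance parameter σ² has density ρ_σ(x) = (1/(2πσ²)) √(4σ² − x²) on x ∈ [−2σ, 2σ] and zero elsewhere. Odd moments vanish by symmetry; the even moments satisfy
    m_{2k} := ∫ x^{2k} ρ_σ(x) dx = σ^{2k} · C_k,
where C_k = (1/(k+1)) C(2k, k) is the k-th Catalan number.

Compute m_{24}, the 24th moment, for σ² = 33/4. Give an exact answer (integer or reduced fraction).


By the scaled semicircle moment identity, m_{2k} = σ^{2k} · C_k with k = 12.
C_12 = (1/(k+1)) · C(2k, k) = (1/13) · C(24, 12) = (1/13) · 2704156 = 208012.
σ^{2k} = (σ²)^k = (33/4)^12 = 1667889514952984961/16777216.

Therefore m_{24} = σ^{24} · C_12 = (1667889514952984961/16777216) · 208012 = 86735258446100076926883/4194304.


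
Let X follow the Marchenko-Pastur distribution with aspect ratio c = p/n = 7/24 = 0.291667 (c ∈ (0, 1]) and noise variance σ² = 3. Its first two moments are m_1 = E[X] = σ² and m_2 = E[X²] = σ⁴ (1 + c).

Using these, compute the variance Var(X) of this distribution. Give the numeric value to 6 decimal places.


m_1 = E[X] = σ² = 3, so m_1² = 9.
m_2 = E[X²] = σ⁴ (1 + c) = 9 · (1 + 0.291667) = 9 · 1.291667 = 11.625000.
(Note m_2 − m_1² simplifies to c · σ⁴ = 0.291667 · 9.)

Var(X) = m_2 − m_1² = 11.625000 − 9 = 2.625000.


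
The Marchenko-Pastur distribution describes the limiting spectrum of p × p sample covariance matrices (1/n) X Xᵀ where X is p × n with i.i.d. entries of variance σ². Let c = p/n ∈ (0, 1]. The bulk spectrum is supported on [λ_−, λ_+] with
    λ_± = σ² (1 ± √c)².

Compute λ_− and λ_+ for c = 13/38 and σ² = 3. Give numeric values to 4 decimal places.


c = 13/38 = 0.342105; √c = 0.584898.
λ_− = σ² (1 − √c)² = 3 · (1 − 0.584898)² = 3 · (0.415102)² = 0.516930.
λ_+ = σ² (1 + √c)² = 3 · (1 + 0.584898)² = 3 · (1.584898)² = 7.535702.

Rounded to 4 decimal places: λ_− ≈ 0.5169, λ_+ ≈ 7.5357.


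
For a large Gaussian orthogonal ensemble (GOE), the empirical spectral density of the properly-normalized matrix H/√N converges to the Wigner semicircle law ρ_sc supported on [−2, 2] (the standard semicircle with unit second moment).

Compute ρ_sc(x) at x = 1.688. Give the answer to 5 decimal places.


ρ_sc(x) = (1/(2π)) √(4 − x²). With x = 1.688:
  4 − x² = 4 − (1.688)² = 4 − 2.849344 = 1.150656.
  √(4 − x²) = 1.072686.
  1/(2π) = 0.159155.
  ρ_sc(1.688) = 0.159155 · 1.072686 = 0.170723.

Rounded to 5 decimal places: ρ_sc(1.688) ≈ 0.17072.


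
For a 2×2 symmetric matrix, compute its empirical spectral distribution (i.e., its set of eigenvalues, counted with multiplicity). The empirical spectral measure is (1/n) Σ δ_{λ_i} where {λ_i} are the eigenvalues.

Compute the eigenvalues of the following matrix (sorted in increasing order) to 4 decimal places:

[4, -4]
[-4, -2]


Since M is real symmetric, both eigenvalues are real; they are the roots of det(λI − M) = λ² − (tr M) λ + det M.
tr M = 4 + (-2) = 2.
det M = 4·(-2) − (-4)² = -8 − 16 = -24.
Characteristic polynomial: λ² − 2λ − 24 = 0.
Discriminant Δ = (tr M)² − 4·det M = 4 − (-96) = 100; √Δ = 10.000000.
λ = (tr M ± √Δ)/2 = (2 ± 10.000000)/2, giving (tr M − √Δ)/2 = -4.0000 and (tr M + √Δ)/2 = 6.0000.

Eigenvalues sorted in increasing order: [-4.0000, 6.0000].


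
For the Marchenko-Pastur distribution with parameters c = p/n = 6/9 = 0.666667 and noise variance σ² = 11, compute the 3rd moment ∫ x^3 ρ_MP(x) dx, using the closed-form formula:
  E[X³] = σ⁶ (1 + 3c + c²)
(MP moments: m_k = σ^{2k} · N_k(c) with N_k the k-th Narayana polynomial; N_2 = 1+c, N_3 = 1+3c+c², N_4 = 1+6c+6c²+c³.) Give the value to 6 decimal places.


E[X³] = σ⁶ (1 + 3c + c²) (third MP moment). With σ² = 11 (so σ⁶ = 1331) and c = 6/9 = 0.666667: E[X³] = 1331 · (1 + 3·0.666667 + (0.666667)²) = 1331 · 3.444444.

So E[X^3] = 4584.555556.


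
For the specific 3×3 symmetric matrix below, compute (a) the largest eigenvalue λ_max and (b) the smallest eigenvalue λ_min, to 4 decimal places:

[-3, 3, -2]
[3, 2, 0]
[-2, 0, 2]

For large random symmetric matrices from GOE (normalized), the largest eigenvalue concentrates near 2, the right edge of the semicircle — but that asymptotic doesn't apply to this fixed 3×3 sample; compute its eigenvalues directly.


Since M is real symmetric, all three eigenvalues are real; they are the roots of det(λI − M) = λ³ − (tr M) λ² + s λ − det M, where s is the sum of the principal 2×2 minors.
tr M = -3 + 2 + 2 = 1.
s = ((-3)·2 − 3²) + ((-3)·2 − (-2)²) + (2·2 − 0²) = -15 + (-10) + 4 = -21.
det M (expand along row 1) = (-3)·4 − 3·6 + (-2)·4 = -38.
Characteristic polynomial: λ³ − λ² − 21λ + 38 = 0.
Substitute λ = y + (tr M)/3 = y + 0.333333 to remove the quadratic term: y³ + p·y + q = 0 with p = s − (tr M)²/3 = -21.333333 and q = −2(tr M)³/27 + (tr M)·s/3 − det M = 30.925926.
Three real roots ⇒ use the trigonometric (Viète) form: r = 2√(−p/3) = 5.333333, φ = arccos(3q/(p·r)) = arccos(-0.815430) = 2.524267 rad.
y_k = r·cos(φ/3 − 2πk/3) for k = 0, 1, 2 gives y = 3.554149, 1.666667, -5.220816.
λ_k = y_k + 0.333333 gives λ = 3.8875, 2.0000, -4.8875 (check: the sum is 1.0000 = tr M).

Hence λ_max = 3.8875 and λ_min = -4.8875.


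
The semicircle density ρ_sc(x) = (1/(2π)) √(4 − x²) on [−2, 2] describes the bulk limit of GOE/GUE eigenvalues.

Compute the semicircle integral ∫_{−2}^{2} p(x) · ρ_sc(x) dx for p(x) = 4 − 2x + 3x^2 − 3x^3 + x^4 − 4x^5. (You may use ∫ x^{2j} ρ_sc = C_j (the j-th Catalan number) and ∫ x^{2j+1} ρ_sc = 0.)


Write p(x) = Σ a_i x^i, split into monomials and integrate each against ρ_sc separately.
Using ∫ x^{2j} ρ_sc = C_j = (1/(j+1)) C(2j, j) (Catalan numbers) and ∫ x^{2j+1} ρ_sc = 0 (odd monomials vanish by symmetry):
  i = 0 (even): a_0 · C_{0} = 4 · 1 = 4
  i = 1 (odd): ∫ x^1 ρ_sc = 0 (vanishes)
  i = 2 (even): a_2 · C_{1} = 3 · 1 = 3
  i = 3 (odd): ∫ x^3 ρ_sc = 0 (vanishes)
  i = 4 (even): a_4 · C_{2} = 1 · 2 = 2
  i = 5 (odd): ∫ x^5 ρ_sc = 0 (vanishes)

Summing the contributions: ∫_{−2}^{2} p(x) ρ_sc(x) dx = 4 + 3 + 2 = 9.


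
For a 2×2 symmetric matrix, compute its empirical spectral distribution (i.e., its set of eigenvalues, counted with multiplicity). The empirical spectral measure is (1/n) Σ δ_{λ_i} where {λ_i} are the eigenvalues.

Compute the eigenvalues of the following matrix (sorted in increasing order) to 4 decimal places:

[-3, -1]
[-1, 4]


Since M is real symmetric, both eigenvalues are real; they are the roots of det(λI − M) = λ² − (tr M) λ + det M.
tr M = -3 + 4 = 1.
det M = (-3)·4 − (-1)² = -12 − 1 = -13.
Characteristic polynomial: λ² − λ − 13 = 0.
Discriminant Δ = (tr M)² − 4·det M = 1 − (-52) = 53; √Δ = 7.280110.
λ = (tr M ± √Δ)/2 = (1 ± 7.280110)/2, giving (tr M − √Δ)/2 = -3.1401 and (tr M + √Δ)/2 = 4.1401.

Eigenvalues sorted in increasing order: [-3.1401, 4.1401].


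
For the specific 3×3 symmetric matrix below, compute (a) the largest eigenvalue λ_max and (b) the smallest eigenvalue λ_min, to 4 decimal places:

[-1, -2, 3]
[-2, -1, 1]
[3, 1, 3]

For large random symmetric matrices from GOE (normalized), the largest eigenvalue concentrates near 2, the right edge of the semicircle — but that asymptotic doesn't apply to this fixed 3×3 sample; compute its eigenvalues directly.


Since M is real symmetric, all three eigenvalues are real; they are the roots of det(λI − M) = λ³ − (tr M) λ² + s λ − det M, where s is the sum of the principal 2×2 minors.
tr M = -1 + (-1) + 3 = 1.
s = ((-1)·(-1) − (-2)²) + ((-1)·3 − 3²) + ((-1)·3 − 1²) = -3 + (-12) + (-4) = -19.
det M (expand along row 1) = (-1)·(-4) − (-2)·(-9) + 3·1 = -11.
Characteristic polynomial: λ³ − λ² − 19λ + 11 = 0.
Substitute λ = y + (tr M)/3 = y + 0.333333 to remove the quadratic term: y³ + p·y + q = 0 with p = s − (tr M)²/3 = -19.333333 and q = −2(tr M)³/27 + (tr M)·s/3 − det M = 4.592593.
Three real roots ⇒ use the trigonometric (Viète) form: r = 2√(−p/3) = 5.077182, φ = arccos(3q/(p·r)) = arccos(-0.140362) = 1.711623 rad.
y_k = r·cos(φ/3 − 2πk/3) for k = 0, 1, 2 gives y = 4.273001, 0.238247, -4.511249.
λ_k = y_k + 0.333333 gives λ = 4.6063, 0.5716, -4.1779 (check: the sum is 1.0000 = tr M).

Hence λ_max = 4.6063 and λ_min = -4.1779.


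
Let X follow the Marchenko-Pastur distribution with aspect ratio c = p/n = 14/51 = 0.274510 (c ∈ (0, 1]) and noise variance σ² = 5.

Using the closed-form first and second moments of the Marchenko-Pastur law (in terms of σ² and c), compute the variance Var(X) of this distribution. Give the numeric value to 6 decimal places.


Recall the MP moments m_1 = E[X] = σ² and m_2 = E[X²] = σ⁴ (1 + c).
m_1 = E[X] = σ² = 5, so m_1² = 25.
m_2 = E[X²] = σ⁴ (1 + c) = 25 · (1 + 0.274510) = 25 · 1.274510 = 31.862745.
(Note m_2 − m_1² simplifies to c · σ⁴ = 0.274510 · 25.)

Var(X) = m_2 − m_1² = 31.862745 − 25 = 6.862745.


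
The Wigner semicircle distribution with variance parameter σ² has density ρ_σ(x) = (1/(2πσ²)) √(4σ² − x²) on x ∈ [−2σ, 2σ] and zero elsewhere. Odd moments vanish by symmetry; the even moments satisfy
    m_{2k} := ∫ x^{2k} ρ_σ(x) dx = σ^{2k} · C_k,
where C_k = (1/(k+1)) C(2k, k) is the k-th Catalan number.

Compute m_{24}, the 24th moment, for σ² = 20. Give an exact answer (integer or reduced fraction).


By the scaled semicircle moment identity, m_{2k} = σ^{2k} · C_k with k = 12.
C_12 = (1/(k+1)) · C(2k, k) = (1/13) · C(24, 12) = (1/13) · 2704156 = 208012.
σ^{2k} = (σ²)^k = (20)^12 = 4096000000000000.

Therefore m_{24} = σ^{24} · C_12 = 4096000000000000 · 208012 = 852017152000000000000.


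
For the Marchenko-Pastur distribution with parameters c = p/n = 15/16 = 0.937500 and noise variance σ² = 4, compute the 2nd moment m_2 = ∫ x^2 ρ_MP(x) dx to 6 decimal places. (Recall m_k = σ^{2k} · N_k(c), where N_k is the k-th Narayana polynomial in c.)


E[X²] = σ⁴ (1 + c) (second MP moment). With σ² = 4 (so σ⁴ = 16) and c = 15/16 = 0.937500: E[X²] = 16 · (1 + 0.937500) = 16 · 1.937500.

So E[X^2] = 31.000000.


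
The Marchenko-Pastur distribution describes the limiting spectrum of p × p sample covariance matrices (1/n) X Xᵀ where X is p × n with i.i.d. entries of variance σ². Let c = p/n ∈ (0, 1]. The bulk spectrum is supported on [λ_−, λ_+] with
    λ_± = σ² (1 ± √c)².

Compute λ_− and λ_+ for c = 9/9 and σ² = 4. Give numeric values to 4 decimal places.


c = 9/9 = 1.000000; √c = 1.000000.
λ_− = σ² (1 − √c)² = 4 · (1 − 1.000000)² = 4 · (0.000000)² = 0.000000.
λ_+ = σ² (1 + √c)² = 4 · (1 + 1.000000)² = 4 · (2.000000)² = 16.000000.

Rounded to 4 decimal places: λ_− ≈ 0.0000, λ_+ ≈ 16.0000.


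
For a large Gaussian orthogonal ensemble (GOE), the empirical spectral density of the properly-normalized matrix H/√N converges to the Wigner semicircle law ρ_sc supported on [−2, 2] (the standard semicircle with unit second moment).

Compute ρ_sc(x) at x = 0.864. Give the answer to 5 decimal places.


ρ_sc(x) = (1/(2π)) √(4 − x²). With x = 0.864:
  4 − x² = 4 − (0.864)² = 4 − 0.746496 = 3.253504.
  √(4 − x²) = 1.803747.
  1/(2π) = 0.159155.
  ρ_sc(0.864) = 0.159155 · 1.803747 = 0.287075.

Rounded to 5 decimal places: ρ_sc(0.864) ≈ 0.28708.


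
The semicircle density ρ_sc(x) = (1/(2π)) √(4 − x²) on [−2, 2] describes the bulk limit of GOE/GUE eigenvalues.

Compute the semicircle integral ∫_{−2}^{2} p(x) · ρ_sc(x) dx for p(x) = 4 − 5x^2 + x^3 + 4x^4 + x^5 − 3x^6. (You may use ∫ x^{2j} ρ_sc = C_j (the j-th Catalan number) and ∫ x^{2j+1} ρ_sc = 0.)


Write p(x) = Σ a_i x^i, split into monomials and integrate each against ρ_sc separately.
Using ∫ x^{2j} ρ_sc = C_j = (1/(j+1)) C(2j, j) (Catalan numbers) and ∫ x^{2j+1} ρ_sc = 0 (odd monomials vanish by symmetry):
  i = 0 (even): a_0 · C_{0} = 4 · 1 = 4
  i = 2 (even): a_2 · C_{1} = -5 · 1 = -5
  i = 3 (odd): ∫ x^3 ρ_sc = 0 (vanishes)
  i = 4 (even): a_4 · C_{2} = 4 · 2 = 8
  i = 5 (odd): ∫ x^5 ρ_sc = 0 (vanishes)
  i = 6 (even): a_6 · C_{3} = -3 · 5 = -15

Summing the contributions: ∫_{−2}^{2} p(x) ρ_sc(x) dx = 4 + (-5) + 8 + (-15) = -8.


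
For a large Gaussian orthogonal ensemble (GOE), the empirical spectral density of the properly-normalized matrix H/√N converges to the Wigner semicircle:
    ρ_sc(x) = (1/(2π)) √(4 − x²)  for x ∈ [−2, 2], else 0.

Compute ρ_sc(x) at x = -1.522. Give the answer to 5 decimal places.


ρ_sc(x) = (1/(2π)) √(4 − x²). With x = -1.522:
  4 − x² = 4 − (-1.522)² = 4 − 2.316484 = 1.683516.
  √(4 − x²) = 1.297504.
  1/(2π) = 0.159155.
  ρ_sc(-1.522) = 0.159155 · 1.297504 = 0.206504.

Rounded to 5 decimal places: ρ_sc(-1.522) ≈ 0.20650.
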